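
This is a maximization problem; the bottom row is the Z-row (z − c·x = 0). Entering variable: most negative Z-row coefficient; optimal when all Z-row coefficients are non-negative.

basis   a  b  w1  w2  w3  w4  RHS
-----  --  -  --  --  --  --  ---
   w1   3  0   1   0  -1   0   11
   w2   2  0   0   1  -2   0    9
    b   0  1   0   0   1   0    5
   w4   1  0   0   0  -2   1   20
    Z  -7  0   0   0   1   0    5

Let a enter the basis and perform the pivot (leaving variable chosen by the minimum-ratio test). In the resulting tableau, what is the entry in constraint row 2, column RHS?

5/3

Ratio test on column a — row 1: 11/3 = 11/3; row 2: 9/2 = 9/2; row 3: entry 0 ≤ 0; row 4: 20/1 = 20. Minimum is 11/3 at row 1 (w1 leaves); pivot element 3.
Divide row 1 by 3; eliminate column a from the other rows.
Row 2 update in column RHS: 9 − 2·(11/3) = 5/3.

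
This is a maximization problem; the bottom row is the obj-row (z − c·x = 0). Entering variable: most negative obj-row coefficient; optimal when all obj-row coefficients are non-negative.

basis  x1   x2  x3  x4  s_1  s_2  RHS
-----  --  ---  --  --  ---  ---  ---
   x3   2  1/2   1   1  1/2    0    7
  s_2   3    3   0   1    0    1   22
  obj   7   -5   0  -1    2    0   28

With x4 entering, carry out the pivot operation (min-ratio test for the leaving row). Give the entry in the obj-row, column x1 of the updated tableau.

9

Ratio test on column x4 — row 1: 7/1 = 7; row 2: 22/1 = 22. Minimum is 7 at row 1 (x3 leaves); pivot element 1.
Divide row 1 by 1; eliminate column x4 from the other rows.
obj-row update in column x1: 7 − (-1)·2 = 9.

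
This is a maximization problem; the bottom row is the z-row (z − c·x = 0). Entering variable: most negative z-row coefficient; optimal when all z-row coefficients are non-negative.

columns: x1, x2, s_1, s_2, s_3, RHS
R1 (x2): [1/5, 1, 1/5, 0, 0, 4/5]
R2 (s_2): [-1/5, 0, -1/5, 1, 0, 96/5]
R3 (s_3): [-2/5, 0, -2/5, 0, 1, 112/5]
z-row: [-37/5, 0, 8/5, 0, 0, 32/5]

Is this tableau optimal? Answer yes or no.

no

The z-row has a negative entry -37/5 in column x1, so it is not optimal.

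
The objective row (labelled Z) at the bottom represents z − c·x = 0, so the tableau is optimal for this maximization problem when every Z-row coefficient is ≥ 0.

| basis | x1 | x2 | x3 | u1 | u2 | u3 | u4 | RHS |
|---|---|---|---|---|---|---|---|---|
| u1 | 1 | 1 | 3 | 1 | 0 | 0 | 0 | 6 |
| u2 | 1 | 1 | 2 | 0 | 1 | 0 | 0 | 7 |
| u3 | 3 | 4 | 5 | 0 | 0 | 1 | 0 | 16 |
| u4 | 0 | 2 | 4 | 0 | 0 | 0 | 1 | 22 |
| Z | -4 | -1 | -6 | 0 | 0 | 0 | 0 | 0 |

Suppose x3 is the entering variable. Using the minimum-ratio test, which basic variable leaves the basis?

Column x3 entries and ratios — u1: 6/3 = 2; u2: 7/2 = 7/2; u3: 16/5 = 16/5; u4: 22/4 = 11/2.
Smallest ratio is 2 in the row of u1, so u1 leaves.

u1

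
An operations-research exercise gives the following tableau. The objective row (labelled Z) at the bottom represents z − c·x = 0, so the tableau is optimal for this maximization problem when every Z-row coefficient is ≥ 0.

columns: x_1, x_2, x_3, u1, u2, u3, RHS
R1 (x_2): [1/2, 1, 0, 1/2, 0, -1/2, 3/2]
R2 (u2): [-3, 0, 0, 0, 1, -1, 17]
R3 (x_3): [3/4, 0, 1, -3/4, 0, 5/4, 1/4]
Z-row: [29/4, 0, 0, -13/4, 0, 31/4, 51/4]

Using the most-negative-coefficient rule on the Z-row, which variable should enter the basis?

u1

Negative Z-row entries: u1: -13/4.
The most negative is -13/4 in column u1, so u1 enters.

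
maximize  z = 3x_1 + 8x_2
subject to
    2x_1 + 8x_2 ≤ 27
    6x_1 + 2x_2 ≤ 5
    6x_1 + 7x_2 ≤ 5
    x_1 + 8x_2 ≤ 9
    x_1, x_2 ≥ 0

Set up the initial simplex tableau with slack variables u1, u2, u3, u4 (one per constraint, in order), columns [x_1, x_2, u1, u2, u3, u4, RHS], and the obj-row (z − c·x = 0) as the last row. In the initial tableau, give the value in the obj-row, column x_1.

The obj-row carries the negated objective coefficients: the x_1 entry is -3.

-3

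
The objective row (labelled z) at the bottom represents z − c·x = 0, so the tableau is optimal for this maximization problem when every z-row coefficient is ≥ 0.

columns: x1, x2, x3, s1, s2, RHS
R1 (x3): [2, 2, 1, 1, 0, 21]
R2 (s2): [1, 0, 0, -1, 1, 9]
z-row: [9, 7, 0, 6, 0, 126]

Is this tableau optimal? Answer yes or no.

Every z-row coefficient is ≥ 0, so the tableau is optimal.

yes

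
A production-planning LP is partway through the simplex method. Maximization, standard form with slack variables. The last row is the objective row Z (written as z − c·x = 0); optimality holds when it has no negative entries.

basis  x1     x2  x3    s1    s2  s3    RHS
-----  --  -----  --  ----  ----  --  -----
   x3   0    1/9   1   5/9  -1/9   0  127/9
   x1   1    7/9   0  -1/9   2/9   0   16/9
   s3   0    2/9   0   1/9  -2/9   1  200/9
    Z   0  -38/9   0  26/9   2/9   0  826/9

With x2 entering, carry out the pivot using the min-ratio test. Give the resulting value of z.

Ratio test on column x2 — row 1: (127/9)/(1/9) = 127; row 2: (16/9)/(7/9) = 16/7; row 3: (200/9)/(2/9) = 100. Minimum is 16/7 at row 2 (x1 leaves); pivot element 7/9.
Pivot on row 2; the Z-row RHS becomes 826/9 − (-38/9)·(16/7) = 710/7.

710/7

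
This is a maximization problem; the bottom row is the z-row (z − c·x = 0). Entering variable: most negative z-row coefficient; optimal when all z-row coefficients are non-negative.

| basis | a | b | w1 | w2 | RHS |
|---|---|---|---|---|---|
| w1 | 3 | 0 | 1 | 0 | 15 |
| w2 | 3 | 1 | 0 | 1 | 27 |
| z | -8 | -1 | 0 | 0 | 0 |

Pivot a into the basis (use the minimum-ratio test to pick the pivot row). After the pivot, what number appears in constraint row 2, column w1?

-1

Ratio test on column a — row 1: 15/3 = 5; row 2: 27/3 = 9. Minimum is 5 at row 1 (w1 leaves); pivot element 3.
Divide row 1 by 3; eliminate column a from the other rows.
Row 2 update in column w1: 0 − 3·(1/3) = -1.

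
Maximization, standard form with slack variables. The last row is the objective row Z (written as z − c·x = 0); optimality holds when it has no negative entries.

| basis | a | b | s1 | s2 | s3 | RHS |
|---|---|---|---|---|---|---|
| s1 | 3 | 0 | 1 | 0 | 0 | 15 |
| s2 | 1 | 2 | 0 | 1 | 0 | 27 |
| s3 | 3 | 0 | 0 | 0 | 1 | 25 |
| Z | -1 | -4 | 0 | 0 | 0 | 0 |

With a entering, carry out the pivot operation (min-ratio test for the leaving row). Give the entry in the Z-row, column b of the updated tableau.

Ratio test on column a — row 1: 15/3 = 5; row 2: 27/1 = 27; row 3: 25/3 = 25/3. Minimum is 5 at row 1 (s1 leaves); pivot element 3.
Divide row 1 by 3; eliminate column a from the other rows.
Z-row update in column b: -4 − (-1)·0 = -4.

-4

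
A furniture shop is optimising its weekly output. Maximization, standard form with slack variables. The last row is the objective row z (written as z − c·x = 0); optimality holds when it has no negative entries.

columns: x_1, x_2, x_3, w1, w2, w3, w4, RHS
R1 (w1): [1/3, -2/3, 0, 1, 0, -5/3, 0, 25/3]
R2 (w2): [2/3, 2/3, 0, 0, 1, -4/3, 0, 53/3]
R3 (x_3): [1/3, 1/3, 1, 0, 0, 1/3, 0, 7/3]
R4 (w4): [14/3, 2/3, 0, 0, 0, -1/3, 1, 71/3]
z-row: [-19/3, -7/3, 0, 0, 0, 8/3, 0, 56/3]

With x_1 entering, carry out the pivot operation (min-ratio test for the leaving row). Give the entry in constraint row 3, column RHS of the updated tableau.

9/14

Ratio test on column x_1 — row 1: (25/3)/(1/3) = 25; row 2: (53/3)/(2/3) = 53/2; row 3: (7/3)/(1/3) = 7; row 4: (71/3)/(14/3) = 71/14. Minimum is 71/14 at row 4 (w4 leaves); pivot element 14/3.
Divide row 4 by 14/3; eliminate column x_1 from the other rows.
Row 3 update in column RHS: 7/3 − (1/3)·(71/14) = 9/14.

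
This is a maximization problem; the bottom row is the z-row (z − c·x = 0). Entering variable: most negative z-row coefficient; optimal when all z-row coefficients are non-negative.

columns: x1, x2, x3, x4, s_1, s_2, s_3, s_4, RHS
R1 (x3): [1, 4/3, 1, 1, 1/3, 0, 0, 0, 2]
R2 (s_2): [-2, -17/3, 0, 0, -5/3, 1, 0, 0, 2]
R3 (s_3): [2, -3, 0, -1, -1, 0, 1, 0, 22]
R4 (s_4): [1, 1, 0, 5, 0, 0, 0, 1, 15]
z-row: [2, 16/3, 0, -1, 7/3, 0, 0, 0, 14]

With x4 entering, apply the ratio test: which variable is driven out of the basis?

x3

Column x4 entries and ratios — x3: 2/1 = 2; s_2: 0 ≤ 0, skip; s_3: -1 ≤ 0, skip; s_4: 15/5 = 3.
Smallest ratio is 2 in the row of x3, so x3 leaves.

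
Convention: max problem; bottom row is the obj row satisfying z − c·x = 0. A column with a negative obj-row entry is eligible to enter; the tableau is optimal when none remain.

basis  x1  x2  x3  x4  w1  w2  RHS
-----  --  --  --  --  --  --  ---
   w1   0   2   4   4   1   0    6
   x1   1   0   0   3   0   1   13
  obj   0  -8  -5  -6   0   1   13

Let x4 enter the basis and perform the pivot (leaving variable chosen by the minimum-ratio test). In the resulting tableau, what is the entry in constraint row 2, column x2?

Ratio test on column x4 — row 1: 6/4 = 3/2; row 2: 13/3 = 13/3. Minimum is 3/2 at row 1 (w1 leaves); pivot element 4.
Divide row 1 by 4; eliminate column x4 from the other rows.
Row 2 update in column x2: 0 − 3·(1/2) = -3/2.

-3/2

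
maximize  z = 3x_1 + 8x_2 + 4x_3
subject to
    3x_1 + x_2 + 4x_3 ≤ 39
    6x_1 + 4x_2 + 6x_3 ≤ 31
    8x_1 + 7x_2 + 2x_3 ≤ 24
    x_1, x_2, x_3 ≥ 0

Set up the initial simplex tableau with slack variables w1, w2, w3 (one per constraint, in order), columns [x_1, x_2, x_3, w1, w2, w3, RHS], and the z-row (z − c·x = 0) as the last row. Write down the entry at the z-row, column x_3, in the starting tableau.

The z-row carries the negated objective coefficients: the x_3 entry is -4.

-4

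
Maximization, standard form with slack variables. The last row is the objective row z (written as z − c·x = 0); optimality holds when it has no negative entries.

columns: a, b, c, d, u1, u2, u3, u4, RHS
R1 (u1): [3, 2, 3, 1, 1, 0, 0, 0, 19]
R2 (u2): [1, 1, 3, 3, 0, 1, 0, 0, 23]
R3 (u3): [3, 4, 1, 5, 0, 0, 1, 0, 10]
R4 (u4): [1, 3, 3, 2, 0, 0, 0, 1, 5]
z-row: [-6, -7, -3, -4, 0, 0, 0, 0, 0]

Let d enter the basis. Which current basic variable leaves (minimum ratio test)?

Column d entries and ratios — u1: 19/1 = 19; u2: 23/3 = 23/3; u3: 10/5 = 2; u4: 5/2 = 5/2.
Smallest ratio is 2 in the row of u3, so u3 leaves.

u3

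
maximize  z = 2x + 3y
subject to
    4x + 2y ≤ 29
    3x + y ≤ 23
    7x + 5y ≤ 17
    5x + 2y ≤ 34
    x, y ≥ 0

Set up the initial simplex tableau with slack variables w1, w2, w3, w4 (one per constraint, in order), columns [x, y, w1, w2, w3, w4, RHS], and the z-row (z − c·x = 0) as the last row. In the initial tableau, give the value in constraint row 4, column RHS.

34

The RHS of constraint 4 is b_4 = 34.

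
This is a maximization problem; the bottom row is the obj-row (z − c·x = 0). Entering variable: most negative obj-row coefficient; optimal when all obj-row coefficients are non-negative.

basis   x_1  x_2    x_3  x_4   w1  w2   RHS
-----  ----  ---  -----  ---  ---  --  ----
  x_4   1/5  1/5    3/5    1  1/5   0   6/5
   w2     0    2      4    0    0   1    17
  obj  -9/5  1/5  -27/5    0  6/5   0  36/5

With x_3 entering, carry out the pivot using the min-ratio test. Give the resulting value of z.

Ratio test on column x_3 — row 1: (6/5)/(3/5) = 2; row 2: 17/4 = 17/4. Minimum is 2 at row 1 (x_4 leaves); pivot element 3/5.
Pivot on row 1; the obj-row RHS becomes 36/5 − (-27/5)·2 = 18.

18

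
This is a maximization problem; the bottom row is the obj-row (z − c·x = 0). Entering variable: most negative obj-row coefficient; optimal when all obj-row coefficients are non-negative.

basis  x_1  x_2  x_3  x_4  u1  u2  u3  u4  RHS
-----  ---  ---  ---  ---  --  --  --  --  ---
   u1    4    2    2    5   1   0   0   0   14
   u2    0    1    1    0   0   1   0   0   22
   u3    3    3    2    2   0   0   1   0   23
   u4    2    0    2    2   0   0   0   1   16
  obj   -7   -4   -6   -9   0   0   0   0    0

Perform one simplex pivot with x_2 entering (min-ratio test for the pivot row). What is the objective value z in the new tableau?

Ratio test on column x_2 — row 1: 14/2 = 7; row 2: 22/1 = 22; row 3: 23/3 = 23/3; row 4: entry 0 ≤ 0. Minimum is 7 at row 1 (u1 leaves); pivot element 2.
Pivot on row 1; the obj-row RHS becomes 0 − (-4)·7 = 28.

28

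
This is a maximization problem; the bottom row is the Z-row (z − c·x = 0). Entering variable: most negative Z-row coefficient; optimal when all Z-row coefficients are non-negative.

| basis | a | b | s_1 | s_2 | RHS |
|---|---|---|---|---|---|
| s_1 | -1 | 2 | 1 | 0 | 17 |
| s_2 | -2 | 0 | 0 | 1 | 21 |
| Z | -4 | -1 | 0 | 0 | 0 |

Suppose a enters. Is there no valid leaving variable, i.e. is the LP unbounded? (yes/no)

Every constraint-row entry in column a is ≤ 0, so increasing a is unbounded.

yes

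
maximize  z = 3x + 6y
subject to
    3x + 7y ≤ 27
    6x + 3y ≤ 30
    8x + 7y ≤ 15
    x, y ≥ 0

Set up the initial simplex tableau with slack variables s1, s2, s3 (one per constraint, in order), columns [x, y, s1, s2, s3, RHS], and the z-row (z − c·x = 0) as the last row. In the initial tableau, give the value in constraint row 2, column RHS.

The RHS of constraint 2 is b_2 = 30.

30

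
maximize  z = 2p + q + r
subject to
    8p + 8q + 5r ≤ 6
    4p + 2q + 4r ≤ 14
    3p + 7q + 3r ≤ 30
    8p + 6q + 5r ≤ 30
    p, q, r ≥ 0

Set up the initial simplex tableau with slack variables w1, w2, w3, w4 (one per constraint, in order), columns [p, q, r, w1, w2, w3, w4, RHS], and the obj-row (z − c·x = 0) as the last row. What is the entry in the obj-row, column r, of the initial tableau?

The obj-row carries the negated objective coefficients: the r entry is -1.

-1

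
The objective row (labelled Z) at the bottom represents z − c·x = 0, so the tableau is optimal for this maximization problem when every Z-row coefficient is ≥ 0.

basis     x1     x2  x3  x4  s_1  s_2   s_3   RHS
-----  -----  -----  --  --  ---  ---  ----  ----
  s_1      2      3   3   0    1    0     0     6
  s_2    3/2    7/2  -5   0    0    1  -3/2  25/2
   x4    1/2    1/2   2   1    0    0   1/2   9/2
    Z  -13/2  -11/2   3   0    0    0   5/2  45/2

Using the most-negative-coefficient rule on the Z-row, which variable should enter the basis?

x1

Negative Z-row entries: x1: -13/2, x2: -11/2.
The most negative is -13/2 in column x1, so x1 enters.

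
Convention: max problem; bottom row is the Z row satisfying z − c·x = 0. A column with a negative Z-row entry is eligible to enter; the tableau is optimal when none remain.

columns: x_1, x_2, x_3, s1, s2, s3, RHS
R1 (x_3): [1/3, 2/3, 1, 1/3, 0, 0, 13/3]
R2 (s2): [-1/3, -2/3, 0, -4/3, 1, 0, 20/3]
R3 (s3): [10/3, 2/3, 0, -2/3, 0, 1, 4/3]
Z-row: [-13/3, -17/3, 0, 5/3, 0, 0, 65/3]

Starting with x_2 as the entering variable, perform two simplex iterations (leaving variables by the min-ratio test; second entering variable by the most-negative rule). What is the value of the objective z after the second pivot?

Ratio test on column x_2 — row 1: (13/3)/(2/3) = 13/2; row 2: entry -2/3 ≤ 0; row 3: (4/3)/(2/3) = 2. Minimum is 2 at row 3 (s3 leaves); pivot element 2/3.
Pivot on row 3; the Z-row RHS becomes 65/3 − (-17/3)·2 = 33.
Next entering variable (most negative Z-row entry -4): s1.
Ratio test on column s1 — row 1: 3/1 = 3; row 2: entry -2 ≤ 0; row 3: entry -1 ≤ 0. Minimum is 3 at row 1 (x_3 leaves); pivot element 1.
After the second pivot the Z-row RHS is 33 − (-4)·3 = 45.

45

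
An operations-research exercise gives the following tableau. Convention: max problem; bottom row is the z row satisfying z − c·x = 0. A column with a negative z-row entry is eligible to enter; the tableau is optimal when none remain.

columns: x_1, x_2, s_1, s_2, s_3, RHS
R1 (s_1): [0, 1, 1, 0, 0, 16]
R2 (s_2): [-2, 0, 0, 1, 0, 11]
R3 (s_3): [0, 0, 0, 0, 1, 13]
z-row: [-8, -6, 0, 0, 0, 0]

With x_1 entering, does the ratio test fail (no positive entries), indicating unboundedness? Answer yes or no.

Every constraint-row entry in column x_1 is ≤ 0, so increasing x_1 is unbounded.

yes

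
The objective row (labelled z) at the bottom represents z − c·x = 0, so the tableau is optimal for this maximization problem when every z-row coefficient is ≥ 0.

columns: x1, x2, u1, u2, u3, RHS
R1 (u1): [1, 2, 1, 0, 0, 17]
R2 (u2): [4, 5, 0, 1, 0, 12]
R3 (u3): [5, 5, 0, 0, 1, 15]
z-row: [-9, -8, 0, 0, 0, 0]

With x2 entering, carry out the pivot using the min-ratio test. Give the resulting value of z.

96/5

Ratio test on column x2 — row 1: 17/2 = 17/2; row 2: 12/5 = 12/5; row 3: 15/5 = 3. Minimum is 12/5 at row 2 (u2 leaves); pivot element 5.
Pivot on row 2; the z-row RHS becomes 0 − (-8)·(12/5) = 96/5.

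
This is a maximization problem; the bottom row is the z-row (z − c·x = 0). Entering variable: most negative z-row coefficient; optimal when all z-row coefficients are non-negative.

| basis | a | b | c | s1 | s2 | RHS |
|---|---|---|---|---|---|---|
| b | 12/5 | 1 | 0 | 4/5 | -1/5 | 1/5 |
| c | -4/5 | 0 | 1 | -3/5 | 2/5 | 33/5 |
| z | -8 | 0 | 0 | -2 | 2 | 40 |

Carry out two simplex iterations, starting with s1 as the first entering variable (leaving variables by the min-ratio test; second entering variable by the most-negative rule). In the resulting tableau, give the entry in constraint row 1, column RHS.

1/12

Ratio test on column s1 — row 1: (1/5)/(4/5) = 1/4; row 2: entry -3/5 ≤ 0. Minimum is 1/4 at row 1 (b leaves); pivot element 4/5.
Divide row 1 by 4/5; eliminate column s1 from the other rows.
Second iteration: most negative z-row entry is -2 in column a, so a enters.
Ratio test on column a — row 1: (1/4)/3 = 1/12; row 2: (27/4)/1 = 27/4. Minimum is 1/12 at row 1 (s1 leaves); pivot element 3.
Divide row 1 by 3; eliminate column a from the other rows.
After both pivots, the entry at constraint row 1, column RHS is 1/12.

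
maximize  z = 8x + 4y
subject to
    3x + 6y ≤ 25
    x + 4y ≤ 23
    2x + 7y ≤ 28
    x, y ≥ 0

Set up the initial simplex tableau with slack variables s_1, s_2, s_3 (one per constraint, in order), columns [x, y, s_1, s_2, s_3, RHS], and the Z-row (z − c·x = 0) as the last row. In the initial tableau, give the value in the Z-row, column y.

-4

The Z-row carries the negated objective coefficients: the y entry is -4.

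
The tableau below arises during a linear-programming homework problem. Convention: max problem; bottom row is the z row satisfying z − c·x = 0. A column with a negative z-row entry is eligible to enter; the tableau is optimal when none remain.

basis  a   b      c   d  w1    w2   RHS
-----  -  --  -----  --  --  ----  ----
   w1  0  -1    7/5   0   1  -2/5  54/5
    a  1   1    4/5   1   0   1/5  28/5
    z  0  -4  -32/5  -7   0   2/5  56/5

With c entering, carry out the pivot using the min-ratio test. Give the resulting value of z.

56

Ratio test on column c — row 1: (54/5)/(7/5) = 54/7; row 2: (28/5)/(4/5) = 7. Minimum is 7 at row 2 (a leaves); pivot element 4/5.
Pivot on row 2; the z-row RHS becomes 56/5 − (-32/5)·7 = 56.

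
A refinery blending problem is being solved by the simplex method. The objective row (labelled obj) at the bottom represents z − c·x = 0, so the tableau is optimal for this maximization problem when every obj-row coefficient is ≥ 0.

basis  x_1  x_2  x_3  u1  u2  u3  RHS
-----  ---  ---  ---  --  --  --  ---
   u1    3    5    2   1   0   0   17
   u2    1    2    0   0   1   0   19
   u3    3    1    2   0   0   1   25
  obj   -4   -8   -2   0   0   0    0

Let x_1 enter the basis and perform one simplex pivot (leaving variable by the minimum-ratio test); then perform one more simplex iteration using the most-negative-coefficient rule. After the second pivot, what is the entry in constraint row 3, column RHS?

108/5

Ratio test on column x_1 — row 1: 17/3 = 17/3; row 2: 19/1 = 19; row 3: 25/3 = 25/3. Minimum is 17/3 at row 1 (u1 leaves); pivot element 3.
Divide row 1 by 3; eliminate column x_1 from the other rows.
Second iteration: most negative obj-row entry is -4/3 in column x_2, so x_2 enters.
Ratio test on column x_2 — row 1: (17/3)/(5/3) = 17/5; row 2: (40/3)/(1/3) = 40; row 3: entry -4 ≤ 0. Minimum is 17/5 at row 1 (x_1 leaves); pivot element 5/3.
Divide row 1 by 5/3; eliminate column x_2 from the other rows.
After both pivots, the entry at constraint row 3, column RHS is 108/5.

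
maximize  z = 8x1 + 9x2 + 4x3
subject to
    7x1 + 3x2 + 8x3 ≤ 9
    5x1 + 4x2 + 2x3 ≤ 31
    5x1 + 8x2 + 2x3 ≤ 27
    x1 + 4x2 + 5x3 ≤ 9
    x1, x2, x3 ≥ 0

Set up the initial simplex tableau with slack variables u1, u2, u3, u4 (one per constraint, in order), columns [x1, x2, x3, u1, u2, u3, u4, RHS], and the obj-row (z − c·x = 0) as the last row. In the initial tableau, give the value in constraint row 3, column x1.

Constraint 3 has coefficient 5 on x1.

5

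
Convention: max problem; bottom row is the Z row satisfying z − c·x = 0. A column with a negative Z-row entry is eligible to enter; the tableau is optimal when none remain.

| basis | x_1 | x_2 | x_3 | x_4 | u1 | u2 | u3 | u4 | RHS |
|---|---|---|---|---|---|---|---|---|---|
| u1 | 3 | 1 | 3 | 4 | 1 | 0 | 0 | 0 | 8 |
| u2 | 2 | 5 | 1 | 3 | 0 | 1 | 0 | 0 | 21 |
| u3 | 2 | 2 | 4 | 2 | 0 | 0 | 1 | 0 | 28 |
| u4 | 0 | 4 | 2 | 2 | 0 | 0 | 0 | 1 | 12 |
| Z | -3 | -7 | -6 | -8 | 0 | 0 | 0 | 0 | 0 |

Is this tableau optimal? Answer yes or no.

no

The Z-row has a negative entry -8 in column x_4, so it is not optimal.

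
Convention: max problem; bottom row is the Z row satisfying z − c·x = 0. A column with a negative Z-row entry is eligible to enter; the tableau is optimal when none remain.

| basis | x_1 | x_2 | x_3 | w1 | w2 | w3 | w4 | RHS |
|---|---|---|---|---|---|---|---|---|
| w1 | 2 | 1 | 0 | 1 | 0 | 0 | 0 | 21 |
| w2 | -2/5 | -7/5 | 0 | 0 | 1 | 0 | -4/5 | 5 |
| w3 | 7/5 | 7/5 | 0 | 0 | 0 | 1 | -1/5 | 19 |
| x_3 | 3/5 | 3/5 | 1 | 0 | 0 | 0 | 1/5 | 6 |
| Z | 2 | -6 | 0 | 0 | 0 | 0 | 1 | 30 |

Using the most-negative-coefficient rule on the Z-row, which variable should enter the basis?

x_2

Negative Z-row entries: x_2: -6.
The most negative is -6 in column x_2, so x_2 enters.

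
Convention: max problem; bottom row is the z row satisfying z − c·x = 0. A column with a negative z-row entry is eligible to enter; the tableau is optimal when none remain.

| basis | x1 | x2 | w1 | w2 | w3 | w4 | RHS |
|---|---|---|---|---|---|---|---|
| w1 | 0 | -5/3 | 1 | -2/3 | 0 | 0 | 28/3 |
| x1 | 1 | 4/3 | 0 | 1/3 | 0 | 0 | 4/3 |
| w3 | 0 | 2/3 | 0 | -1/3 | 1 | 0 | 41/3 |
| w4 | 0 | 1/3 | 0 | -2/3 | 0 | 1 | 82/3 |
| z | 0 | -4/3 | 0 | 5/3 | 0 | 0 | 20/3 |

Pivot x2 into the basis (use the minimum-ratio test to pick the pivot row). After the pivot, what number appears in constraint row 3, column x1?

Ratio test on column x2 — row 1: entry -5/3 ≤ 0; row 2: (4/3)/(4/3) = 1; row 3: (41/3)/(2/3) = 41/2; row 4: (82/3)/(1/3) = 82. Minimum is 1 at row 2 (x1 leaves); pivot element 4/3.
Divide row 2 by 4/3; eliminate column x2 from the other rows.
Row 3 update in column x1: 0 − (2/3)·(3/4) = -1/2.

-1/2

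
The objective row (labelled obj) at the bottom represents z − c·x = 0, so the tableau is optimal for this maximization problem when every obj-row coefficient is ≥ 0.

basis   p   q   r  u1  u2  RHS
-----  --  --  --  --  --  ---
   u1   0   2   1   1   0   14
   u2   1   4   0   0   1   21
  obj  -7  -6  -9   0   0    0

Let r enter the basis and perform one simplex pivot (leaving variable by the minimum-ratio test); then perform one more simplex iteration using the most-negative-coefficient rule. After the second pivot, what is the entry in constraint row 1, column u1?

1

Ratio test on column r — row 1: 14/1 = 14; row 2: entry 0 ≤ 0. Minimum is 14 at row 1 (u1 leaves); pivot element 1.
Divide row 1 by 1; eliminate column r from the other rows.
Second iteration: most negative obj-row entry is -7 in column p, so p enters.
Ratio test on column p — row 1: entry 0 ≤ 0; row 2: 21/1 = 21. Minimum is 21 at row 2 (u2 leaves); pivot element 1.
Divide row 2 by 1; eliminate column p from the other rows.
After both pivots, the entry at constraint row 1, column u1 is 1.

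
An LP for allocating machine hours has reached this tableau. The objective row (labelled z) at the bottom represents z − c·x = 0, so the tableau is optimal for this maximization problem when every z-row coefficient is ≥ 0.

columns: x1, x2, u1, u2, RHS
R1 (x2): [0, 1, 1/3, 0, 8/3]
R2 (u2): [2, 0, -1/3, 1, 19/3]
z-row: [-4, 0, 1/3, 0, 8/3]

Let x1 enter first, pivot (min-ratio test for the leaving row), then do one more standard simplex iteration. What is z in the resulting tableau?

Ratio test on column x1 — row 1: entry 0 ≤ 0; row 2: (19/3)/2 = 19/6. Minimum is 19/6 at row 2 (u2 leaves); pivot element 2.
Pivot on row 2; the z-row RHS becomes 8/3 − (-4)·(19/6) = 46/3.
Next entering variable (most negative z-row entry -1/3): u1.
Ratio test on column u1 — row 1: (8/3)/(1/3) = 8; row 2: entry -1/6 ≤ 0. Minimum is 8 at row 1 (x2 leaves); pivot element 1/3.
After the second pivot the z-row RHS is 46/3 − (-1/3)·8 = 18.

18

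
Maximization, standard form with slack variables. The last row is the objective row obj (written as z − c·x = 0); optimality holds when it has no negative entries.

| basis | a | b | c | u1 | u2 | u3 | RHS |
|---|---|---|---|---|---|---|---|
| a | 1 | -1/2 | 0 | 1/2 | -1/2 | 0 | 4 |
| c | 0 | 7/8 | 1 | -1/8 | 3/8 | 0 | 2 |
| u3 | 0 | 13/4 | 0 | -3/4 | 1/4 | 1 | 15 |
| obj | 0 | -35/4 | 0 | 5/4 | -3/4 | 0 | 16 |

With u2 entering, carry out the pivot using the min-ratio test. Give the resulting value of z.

Ratio test on column u2 — row 1: entry -1/2 ≤ 0; row 2: 2/(3/8) = 16/3; row 3: 15/(1/4) = 60. Minimum is 16/3 at row 2 (c leaves); pivot element 3/8.
Pivot on row 2; the obj-row RHS becomes 16 − (-3/4)·(16/3) = 20.

20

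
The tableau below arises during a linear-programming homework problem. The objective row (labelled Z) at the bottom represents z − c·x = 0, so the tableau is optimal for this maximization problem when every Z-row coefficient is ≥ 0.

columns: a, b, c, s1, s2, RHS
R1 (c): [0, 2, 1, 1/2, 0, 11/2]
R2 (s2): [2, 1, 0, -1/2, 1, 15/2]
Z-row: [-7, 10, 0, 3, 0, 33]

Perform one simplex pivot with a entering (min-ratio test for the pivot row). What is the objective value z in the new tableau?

237/4

Ratio test on column a — row 1: entry 0 ≤ 0; row 2: (15/2)/2 = 15/4. Minimum is 15/4 at row 2 (s2 leaves); pivot element 2.
Pivot on row 2; the Z-row RHS becomes 33 − (-7)·(15/4) = 237/4.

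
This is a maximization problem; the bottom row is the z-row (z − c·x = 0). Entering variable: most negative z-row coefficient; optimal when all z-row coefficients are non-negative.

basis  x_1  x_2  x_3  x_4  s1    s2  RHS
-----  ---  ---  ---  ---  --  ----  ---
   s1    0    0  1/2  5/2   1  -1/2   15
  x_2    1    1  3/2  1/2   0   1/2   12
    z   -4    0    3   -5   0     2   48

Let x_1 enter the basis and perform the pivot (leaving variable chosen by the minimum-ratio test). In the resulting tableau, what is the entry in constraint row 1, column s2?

Ratio test on column x_1 — row 1: entry 0 ≤ 0; row 2: 12/1 = 12. Minimum is 12 at row 2 (x_2 leaves); pivot element 1.
Divide row 2 by 1; eliminate column x_1 from the other rows.
Row 1 update in column s2: -1/2 − 0·(1/2) = -1/2.

-1/2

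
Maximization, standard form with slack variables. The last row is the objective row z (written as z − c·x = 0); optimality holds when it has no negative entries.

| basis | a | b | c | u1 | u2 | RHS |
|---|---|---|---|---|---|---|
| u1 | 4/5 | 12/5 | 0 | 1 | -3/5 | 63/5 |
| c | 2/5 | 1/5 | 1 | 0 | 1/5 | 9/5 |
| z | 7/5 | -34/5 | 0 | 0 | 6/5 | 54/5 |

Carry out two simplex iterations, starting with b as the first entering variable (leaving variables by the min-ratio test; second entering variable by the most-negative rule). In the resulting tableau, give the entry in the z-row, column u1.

8/3

Ratio test on column b — row 1: (63/5)/(12/5) = 21/4; row 2: (9/5)/(1/5) = 9. Minimum is 21/4 at row 1 (u1 leaves); pivot element 12/5.
Divide row 1 by 12/5; eliminate column b from the other rows.
Second iteration: most negative z-row entry is -1/2 in column u2, so u2 enters.
Ratio test on column u2 — row 1: entry -1/4 ≤ 0; row 2: (3/4)/(1/4) = 3. Minimum is 3 at row 2 (c leaves); pivot element 1/4.
Divide row 2 by 1/4; eliminate column u2 from the other rows.
After both pivots, the entry at the z-row, column u1 is 8/3.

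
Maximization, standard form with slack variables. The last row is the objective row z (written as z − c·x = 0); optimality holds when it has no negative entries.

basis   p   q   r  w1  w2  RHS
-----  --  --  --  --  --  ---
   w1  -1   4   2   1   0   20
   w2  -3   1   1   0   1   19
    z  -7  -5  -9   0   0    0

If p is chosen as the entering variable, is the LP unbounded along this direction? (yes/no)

yes

Every constraint-row entry in column p is ≤ 0, so increasing p is unbounded.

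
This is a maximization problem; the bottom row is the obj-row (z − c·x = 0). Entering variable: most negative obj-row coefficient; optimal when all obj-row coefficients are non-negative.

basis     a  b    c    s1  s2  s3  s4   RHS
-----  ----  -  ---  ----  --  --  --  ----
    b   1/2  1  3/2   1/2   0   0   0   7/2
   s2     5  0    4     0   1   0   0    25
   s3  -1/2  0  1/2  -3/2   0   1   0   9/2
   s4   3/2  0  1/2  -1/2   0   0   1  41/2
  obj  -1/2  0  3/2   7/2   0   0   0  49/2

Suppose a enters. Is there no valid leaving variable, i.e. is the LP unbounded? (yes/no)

no

Column a has positive entries in row(s) 1, 2, 4, so the ratio test bounds it — not unbounded.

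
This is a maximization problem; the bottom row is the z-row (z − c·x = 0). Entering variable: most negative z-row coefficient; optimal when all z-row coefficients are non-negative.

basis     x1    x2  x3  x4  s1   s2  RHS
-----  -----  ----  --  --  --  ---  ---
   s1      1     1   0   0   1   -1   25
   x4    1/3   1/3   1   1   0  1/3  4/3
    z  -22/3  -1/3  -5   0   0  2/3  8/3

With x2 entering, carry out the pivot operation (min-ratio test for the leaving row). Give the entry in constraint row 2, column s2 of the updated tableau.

1

Ratio test on column x2 — row 1: 25/1 = 25; row 2: (4/3)/(1/3) = 4. Minimum is 4 at row 2 (x4 leaves); pivot element 1/3.
Divide row 2 by 1/3; eliminate column x2 from the other rows.
In the new row 2, the s2 entry is the old entry divided by the pivot: (1/3)/(1/3) = 1.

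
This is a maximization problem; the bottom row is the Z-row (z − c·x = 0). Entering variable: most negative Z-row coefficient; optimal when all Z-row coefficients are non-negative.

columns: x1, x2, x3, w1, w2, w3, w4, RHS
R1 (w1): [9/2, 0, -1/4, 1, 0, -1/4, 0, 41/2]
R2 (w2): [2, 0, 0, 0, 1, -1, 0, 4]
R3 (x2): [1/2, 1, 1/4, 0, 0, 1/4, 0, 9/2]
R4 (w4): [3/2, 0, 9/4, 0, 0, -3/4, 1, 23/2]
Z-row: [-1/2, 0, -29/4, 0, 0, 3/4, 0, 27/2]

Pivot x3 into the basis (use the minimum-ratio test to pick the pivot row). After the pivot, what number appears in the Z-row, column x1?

Ratio test on column x3 — row 1: entry -1/4 ≤ 0; row 2: entry 0 ≤ 0; row 3: (9/2)/(1/4) = 18; row 4: (23/2)/(9/4) = 46/9. Minimum is 46/9 at row 4 (w4 leaves); pivot element 9/4.
Divide row 4 by 9/4; eliminate column x3 from the other rows.
Z-row update in column x1: -1/2 − (-29/4)·(2/3) = 13/3.

13/3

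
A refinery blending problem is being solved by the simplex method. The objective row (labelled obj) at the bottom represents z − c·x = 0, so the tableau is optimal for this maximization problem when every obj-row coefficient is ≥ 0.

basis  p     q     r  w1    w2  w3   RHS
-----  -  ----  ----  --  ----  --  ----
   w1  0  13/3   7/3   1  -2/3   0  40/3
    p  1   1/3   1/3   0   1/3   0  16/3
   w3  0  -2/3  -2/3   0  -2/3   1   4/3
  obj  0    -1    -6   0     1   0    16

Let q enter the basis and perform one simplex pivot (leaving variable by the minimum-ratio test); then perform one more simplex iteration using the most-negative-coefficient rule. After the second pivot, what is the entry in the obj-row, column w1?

18/7

Ratio test on column q — row 1: (40/3)/(13/3) = 40/13; row 2: (16/3)/(1/3) = 16; row 3: entry -2/3 ≤ 0. Minimum is 40/13 at row 1 (w1 leaves); pivot element 13/3.
Divide row 1 by 13/3; eliminate column q from the other rows.
Second iteration: most negative obj-row entry is -71/13 in column r, so r enters.
Ratio test on column r — row 1: (40/13)/(7/13) = 40/7; row 2: (56/13)/(2/13) = 28; row 3: entry -4/13 ≤ 0. Minimum is 40/7 at row 1 (q leaves); pivot element 7/13.
Divide row 1 by 7/13; eliminate column r from the other rows.
After both pivots, the entry at the obj-row, column w1 is 18/7.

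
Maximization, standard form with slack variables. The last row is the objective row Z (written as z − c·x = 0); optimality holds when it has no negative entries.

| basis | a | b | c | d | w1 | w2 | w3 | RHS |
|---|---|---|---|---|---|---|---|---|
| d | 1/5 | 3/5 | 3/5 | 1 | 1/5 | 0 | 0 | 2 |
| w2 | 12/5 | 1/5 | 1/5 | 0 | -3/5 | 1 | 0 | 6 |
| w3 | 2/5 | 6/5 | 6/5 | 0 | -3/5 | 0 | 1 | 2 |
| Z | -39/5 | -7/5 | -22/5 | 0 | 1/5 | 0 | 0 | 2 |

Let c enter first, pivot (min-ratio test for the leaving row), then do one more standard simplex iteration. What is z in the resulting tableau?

173/7

Ratio test on column c — row 1: 2/(3/5) = 10/3; row 2: 6/(1/5) = 30; row 3: 2/(6/5) = 5/3. Minimum is 5/3 at row 3 (w3 leaves); pivot element 6/5.
Pivot on row 3; the Z-row RHS becomes 2 − (-22/5)·(5/3) = 28/3.
Next entering variable (most negative Z-row entry -19/3): a.
Ratio test on column a — row 1: entry 0 ≤ 0; row 2: (17/3)/(7/3) = 17/7; row 3: (5/3)/(1/3) = 5. Minimum is 17/7 at row 2 (w2 leaves); pivot element 7/3.
After the second pivot the Z-row RHS is 28/3 − (-19/3)·(17/7) = 173/7.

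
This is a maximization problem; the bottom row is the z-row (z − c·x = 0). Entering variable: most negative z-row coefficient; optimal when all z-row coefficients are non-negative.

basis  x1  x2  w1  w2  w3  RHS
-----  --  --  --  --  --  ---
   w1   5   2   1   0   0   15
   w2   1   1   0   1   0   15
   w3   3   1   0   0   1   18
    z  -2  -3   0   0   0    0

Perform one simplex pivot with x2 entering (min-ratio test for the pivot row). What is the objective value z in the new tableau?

Ratio test on column x2 — row 1: 15/2 = 15/2; row 2: 15/1 = 15; row 3: 18/1 = 18. Minimum is 15/2 at row 1 (w1 leaves); pivot element 2.
Pivot on row 1; the z-row RHS becomes 0 − (-3)·(15/2) = 45/2.

45/2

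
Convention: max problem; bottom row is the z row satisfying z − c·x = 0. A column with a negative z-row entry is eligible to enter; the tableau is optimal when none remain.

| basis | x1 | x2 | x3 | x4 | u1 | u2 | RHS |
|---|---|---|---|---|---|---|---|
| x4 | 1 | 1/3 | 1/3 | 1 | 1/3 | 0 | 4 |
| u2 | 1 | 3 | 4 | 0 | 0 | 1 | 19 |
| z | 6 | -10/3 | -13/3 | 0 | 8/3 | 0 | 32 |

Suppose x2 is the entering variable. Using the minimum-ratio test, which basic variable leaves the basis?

Column x2 entries and ratios — x4: 4/(1/3) = 12; u2: 19/3 = 19/3.
Smallest ratio is 19/3 in the row of u2, so u2 leaves.

u2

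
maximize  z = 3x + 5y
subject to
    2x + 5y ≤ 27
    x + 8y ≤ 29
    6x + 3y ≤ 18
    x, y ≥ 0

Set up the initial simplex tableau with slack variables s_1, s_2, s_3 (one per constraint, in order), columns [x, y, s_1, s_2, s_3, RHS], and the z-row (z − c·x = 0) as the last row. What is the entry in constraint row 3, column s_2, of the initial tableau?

Slack s_2 belongs to constraint 2; its column is the unit vector e_2, so the entry in row 3 is 0.

0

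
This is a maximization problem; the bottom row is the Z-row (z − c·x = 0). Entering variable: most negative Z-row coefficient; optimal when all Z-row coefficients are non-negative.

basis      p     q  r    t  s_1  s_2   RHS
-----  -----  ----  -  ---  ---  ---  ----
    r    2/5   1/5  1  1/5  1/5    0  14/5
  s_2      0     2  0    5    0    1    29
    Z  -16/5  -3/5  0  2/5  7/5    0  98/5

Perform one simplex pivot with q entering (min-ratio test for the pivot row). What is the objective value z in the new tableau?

28

Ratio test on column q — row 1: (14/5)/(1/5) = 14; row 2: 29/2 = 29/2. Minimum is 14 at row 1 (r leaves); pivot element 1/5.
Pivot on row 1; the Z-row RHS becomes 98/5 − (-3/5)·14 = 28.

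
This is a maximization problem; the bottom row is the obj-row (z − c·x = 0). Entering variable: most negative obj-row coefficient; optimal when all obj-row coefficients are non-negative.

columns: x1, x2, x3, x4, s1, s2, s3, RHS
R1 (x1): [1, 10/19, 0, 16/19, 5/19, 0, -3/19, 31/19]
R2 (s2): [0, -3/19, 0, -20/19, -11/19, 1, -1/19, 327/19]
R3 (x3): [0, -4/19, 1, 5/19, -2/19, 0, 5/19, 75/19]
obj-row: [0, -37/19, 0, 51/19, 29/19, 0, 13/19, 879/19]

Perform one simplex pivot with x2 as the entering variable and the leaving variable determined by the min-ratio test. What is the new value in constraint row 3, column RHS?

23/5

Ratio test on column x2 — row 1: (31/19)/(10/19) = 31/10; row 2: entry -3/19 ≤ 0; row 3: entry -4/19 ≤ 0. Minimum is 31/10 at row 1 (x1 leaves); pivot element 10/19.
Divide row 1 by 10/19; eliminate column x2 from the other rows.
Row 3 update in column RHS: 75/19 − (-4/19)·(31/10) = 23/5.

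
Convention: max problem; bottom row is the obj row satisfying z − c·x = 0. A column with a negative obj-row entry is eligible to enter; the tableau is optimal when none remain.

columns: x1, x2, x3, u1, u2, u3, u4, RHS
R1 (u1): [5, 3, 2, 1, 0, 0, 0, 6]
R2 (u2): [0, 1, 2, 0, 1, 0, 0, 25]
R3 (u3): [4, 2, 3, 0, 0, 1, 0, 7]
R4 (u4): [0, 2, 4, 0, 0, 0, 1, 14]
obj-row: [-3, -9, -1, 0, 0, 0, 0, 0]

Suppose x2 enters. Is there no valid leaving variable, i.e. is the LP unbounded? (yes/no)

Column x2 has positive entries in row(s) 1, 2, 3, 4, so the ratio test bounds it — not unbounded.

no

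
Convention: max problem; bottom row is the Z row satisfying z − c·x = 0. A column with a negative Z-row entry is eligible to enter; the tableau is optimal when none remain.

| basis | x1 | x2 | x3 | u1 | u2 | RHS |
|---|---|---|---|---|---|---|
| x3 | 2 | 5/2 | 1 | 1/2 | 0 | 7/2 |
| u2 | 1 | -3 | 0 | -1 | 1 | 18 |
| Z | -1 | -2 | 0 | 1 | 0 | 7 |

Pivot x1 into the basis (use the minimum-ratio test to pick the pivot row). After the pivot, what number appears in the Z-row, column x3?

1/2

Ratio test on column x1 — row 1: (7/2)/2 = 7/4; row 2: 18/1 = 18. Minimum is 7/4 at row 1 (x3 leaves); pivot element 2.
Divide row 1 by 2; eliminate column x1 from the other rows.
Z-row update in column x3: 0 − (-1)·(1/2) = 1/2.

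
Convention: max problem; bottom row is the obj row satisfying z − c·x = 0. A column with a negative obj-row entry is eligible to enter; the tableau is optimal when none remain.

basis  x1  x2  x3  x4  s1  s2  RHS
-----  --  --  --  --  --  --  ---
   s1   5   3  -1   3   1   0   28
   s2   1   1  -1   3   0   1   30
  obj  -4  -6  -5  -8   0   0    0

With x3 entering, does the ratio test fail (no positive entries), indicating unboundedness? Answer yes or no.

yes

Every constraint-row entry in column x3 is ≤ 0, so increasing x3 is unbounded.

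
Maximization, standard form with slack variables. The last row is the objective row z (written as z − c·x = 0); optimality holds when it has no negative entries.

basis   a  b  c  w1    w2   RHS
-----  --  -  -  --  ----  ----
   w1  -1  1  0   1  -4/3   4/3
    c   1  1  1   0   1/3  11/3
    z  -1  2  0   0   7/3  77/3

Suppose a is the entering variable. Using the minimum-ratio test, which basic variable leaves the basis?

c

Column a entries and ratios — w1: -1 ≤ 0, skip; c: (11/3)/1 = 11/3.
Smallest ratio is 11/3 in the row of c, so c leaves.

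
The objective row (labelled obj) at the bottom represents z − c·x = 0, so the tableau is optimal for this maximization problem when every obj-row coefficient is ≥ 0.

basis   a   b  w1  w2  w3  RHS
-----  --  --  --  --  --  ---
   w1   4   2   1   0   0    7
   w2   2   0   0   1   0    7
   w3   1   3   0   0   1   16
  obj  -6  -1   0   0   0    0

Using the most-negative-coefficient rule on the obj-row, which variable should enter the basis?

a

Negative obj-row entries: a: -6, b: -1.
The most negative is -6 in column a, so a enters.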